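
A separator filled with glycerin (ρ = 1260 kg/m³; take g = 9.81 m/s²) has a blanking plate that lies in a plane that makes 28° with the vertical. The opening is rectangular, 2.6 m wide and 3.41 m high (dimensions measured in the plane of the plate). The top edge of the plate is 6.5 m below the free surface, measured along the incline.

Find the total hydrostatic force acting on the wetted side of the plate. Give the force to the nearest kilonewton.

F ≈ 794 kN

γ = ρg = 1260 × 9.81 / 1000 = 12.3606 kN/m³.
The plate makes 28° with the vertical, i.e. θ = 90° − 28° = 62° to the horizontal. Measuring y along the incline from the free-surface line, vertical depth h = y·sinθ with sinθ = 0.882948.
The centroid lies 3.41/2 = 1.705 m below the top edge, so y_c = 6.5 + 1.705 = 8.205 m and h_c = 8.205 × 0.882948 = 7.24459 m.
A = 2.6 × 3.41 = 8.866 m².
Resultant F = γ·h_c·A = 12.3606 × 7.24459 × 8.866 = 793.928 kN.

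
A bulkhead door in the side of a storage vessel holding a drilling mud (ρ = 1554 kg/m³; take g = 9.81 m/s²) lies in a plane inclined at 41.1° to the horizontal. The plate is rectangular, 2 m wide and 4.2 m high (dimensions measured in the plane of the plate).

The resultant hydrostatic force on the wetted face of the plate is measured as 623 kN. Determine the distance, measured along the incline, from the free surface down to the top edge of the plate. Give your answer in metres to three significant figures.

γ = ρg = 1554 × 9.81 / 1000 = 15.24474 kN/m³.
A = 2 × 4.2 = 8.4 m².
From F = γ·h_c·A, the centroid depth is h_c = 623/(15.24474 × 8.4) = 4.86507 m.
Let θ = 41.1° be the plate's angle to the horizontal; measure y along the incline from where the plane meets the free surface. Vertical depth h = y·sinθ with sinθ = 0.657375.
Along the incline, y_c = h_c/sinθ = 4.86507/0.657375 = 7.40075 m.
The centroid lies 4.2/2 = 2.1 m below the top edge, so the top edge sits at y_top = 7.40075 − 2.1 = 5.30075 m along the incline.

y_top ≈ 5.30 m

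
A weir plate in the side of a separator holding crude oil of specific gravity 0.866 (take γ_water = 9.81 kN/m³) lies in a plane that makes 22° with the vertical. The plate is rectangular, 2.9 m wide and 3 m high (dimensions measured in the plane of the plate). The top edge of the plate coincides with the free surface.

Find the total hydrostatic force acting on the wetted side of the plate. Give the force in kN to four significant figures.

F ≈ 102.8 kN

γ = 0.866 × 9.81 = 8.49546 kN/m³.
The plate makes 22° with the vertical, i.e. θ = 90° − 22° = 68° to the horizontal. Measuring y along the incline from the free-surface line, vertical depth h = y·sinθ with sinθ = 0.927184.
The centroid lies 3/2 = 1.5 m below the top edge, so y_c = 1.5 m and h_c = 1.5 × 0.927184 = 1.39078 m.
A = 2.9 × 3 = 8.7 m².
Resultant F = γ·h_c·A = 8.49546 × 1.39078 × 8.7 = 102.793 kN.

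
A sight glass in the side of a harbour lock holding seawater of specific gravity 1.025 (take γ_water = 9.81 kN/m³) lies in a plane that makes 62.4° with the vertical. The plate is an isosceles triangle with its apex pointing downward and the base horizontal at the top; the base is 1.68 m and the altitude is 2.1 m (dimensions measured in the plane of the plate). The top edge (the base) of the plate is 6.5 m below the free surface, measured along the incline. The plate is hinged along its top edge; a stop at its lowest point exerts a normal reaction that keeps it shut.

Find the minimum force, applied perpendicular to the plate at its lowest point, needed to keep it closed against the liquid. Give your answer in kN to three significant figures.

γ = 1.025 × 9.81 = 10.05525 kN/m³.
The plate makes 62.4° with the vertical, i.e. θ = 90° − 62.4° = 27.6° to the horizontal. Measuring y along the incline from the free-surface line, vertical depth h = y·sinθ with sinθ = 0.463296.
With the apex down, the centroid sits h/3 = 2.1/3 = 0.7 m below the base (the top edge), so y_c = 6.5 + 0.7 = 7.2 m and h_c = 7.2 × 0.463296 = 3.33573 m.
A = ½ × 1.68 × 2.1 = 1.764 m².
Resultant F = γ·h_c·A = 10.05525 × 3.33573 × 1.764 = 59.1674 kN.
I_c = b·h³/36 = 1.68 × 2.1³/36 = 0.43218 m⁴.
Centre of pressure: y_p = y_c + I_c/(y_c·A) = 7.2 + 0.43218/(7.2 × 1.764) = 7.2 + 0.0340278 = 7.23403 m along the plane.
The resultant acts 0.7 + 0.0340278 = 0.734028 m (along the plate) below the hinge at the top edge, so the moment about the hinge is M = F × 0.734028 = 59.1674 × 0.734028 = 43.4305 kN·m.
A normal force at the bottom, 2.1 m from the hinge, must supply this moment: P = 43.4305/2.1 = 20.6812 kN.

P ≈ 20.7 kN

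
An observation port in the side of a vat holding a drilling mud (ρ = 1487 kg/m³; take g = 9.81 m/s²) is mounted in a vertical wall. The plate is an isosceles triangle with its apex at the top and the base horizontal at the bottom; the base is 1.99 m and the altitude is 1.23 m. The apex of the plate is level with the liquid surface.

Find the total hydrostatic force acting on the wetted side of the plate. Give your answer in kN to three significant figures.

γ = ρg = 1487 × 9.81 / 1000 = 14.58747 kN/m³.
With the apex up, the centroid sits 2h/3 = 2 × 1.23/3 = 0.82 m below the apex, so the centroid depth is h_c = 0.82 m.
A = ½ × 1.99 × 1.23 = 1.22385 m².
Resultant F = γ·h_c·A = 14.58747 × 0.82 × 1.22385 = 14.6394 kN.

F ≈ 14.6 kN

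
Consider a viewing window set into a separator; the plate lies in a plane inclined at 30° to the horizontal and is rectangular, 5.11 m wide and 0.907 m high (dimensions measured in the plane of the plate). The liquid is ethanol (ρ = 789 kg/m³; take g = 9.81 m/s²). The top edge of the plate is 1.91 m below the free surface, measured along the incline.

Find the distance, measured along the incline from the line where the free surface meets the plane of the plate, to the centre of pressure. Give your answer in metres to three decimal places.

γ = ρg = 789 × 9.81 / 1000 = 7.74009 kN/m³.
Let θ = 30° be the plate's angle to the horizontal; measure y along the incline from where the plane meets the free surface. Vertical depth h = y·sinθ with sinθ = 0.500000.
The centroid lies 0.907/2 = 0.4535 m below the top edge, so y_c = 1.91 + 0.4535 = 2.3635 m and h_c = 2.3635 × 0.500000 = 1.18175 m.
A = 5.11 × 0.907 = 4.63477 m².
Resultant F = γ·h_c·A = 7.74009 × 1.18175 × 4.63477 = 42.3936 kN.
I_c = b·h³/12 = 5.11 × 0.907³/12 = 0.317732 m⁴.
Centre of pressure: y_p = y_c + I_c/(y_c·A) = 2.3635 + 0.317732/(2.3635 × 4.63477) = 2.3635 + 0.0290053 = 2.39251 m along the plane.

y_p = 2.393 m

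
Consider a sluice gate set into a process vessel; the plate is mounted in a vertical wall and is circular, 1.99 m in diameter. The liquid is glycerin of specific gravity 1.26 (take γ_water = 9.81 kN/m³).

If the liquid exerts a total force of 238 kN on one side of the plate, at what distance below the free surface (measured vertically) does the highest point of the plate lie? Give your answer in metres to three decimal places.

d_top ≈ 5.196 m

γ = 1.26 × 9.81 = 12.3606 kN/m³.
A = π(0.995)² = 3.11026 m².
From F = γ·h_c·A, the centroid depth is h_c = 238/(12.3606 × 3.11026) = 6.19071 m.
The centroid is at the centre, 0.995 m below the top of the plate, so the highest point sits at h_top = 6.19071 − 0.995 = 5.19571 m below the surface.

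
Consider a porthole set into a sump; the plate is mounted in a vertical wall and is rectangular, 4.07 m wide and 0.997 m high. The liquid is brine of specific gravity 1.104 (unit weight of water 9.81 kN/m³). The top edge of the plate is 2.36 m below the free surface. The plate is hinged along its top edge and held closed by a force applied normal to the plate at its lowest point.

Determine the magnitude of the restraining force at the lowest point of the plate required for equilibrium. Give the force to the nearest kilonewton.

γ = 1.104 × 9.81 = 10.83024 kN/m³.
The centroid lies 0.997/2 = 0.4985 m below the top edge, so the centroid depth is h_c = 2.36 + 0.4985 = 2.8585 m.
A = 4.07 × 0.997 = 4.05779 m².
Resultant F = γ·h_c·A = 10.83024 × 2.8585 × 4.05779 = 125.622 kN.
I_c = b·h³/12 = 4.07 × 0.997³/12 = 0.336123 m⁴.
Centre of pressure: y_p = y_c + I_c/(y_c·A) = 2.8585 + 0.336123/(2.8585 × 4.05779) = 2.8585 + 0.0289781 = 2.88748 m along the plane.
The resultant acts 0.4985 + 0.0289781 = 0.527478 m (along the plate) below the hinge at the top edge, so the moment about the hinge is M = F × 0.527478 = 125.622 × 0.527478 = 66.2628 kN·m.
A normal force at the bottom, 0.997 m from the hinge, must supply this moment: P = 66.2628/0.997 = 66.4622 kN.

P ≈ 66 kN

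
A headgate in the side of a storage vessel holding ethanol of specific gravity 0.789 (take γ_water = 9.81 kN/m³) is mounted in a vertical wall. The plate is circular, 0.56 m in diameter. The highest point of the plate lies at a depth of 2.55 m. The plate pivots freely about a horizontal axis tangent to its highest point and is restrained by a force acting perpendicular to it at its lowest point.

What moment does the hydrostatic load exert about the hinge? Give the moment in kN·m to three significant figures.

γ = 0.789 × 9.81 = 7.74009 kN/m³.
The centroid is at the centre, 0.28 m below the top of the plate, so the centroid depth is h_c = 2.55 + 0.28 = 2.83 m.
A = π(0.28)² = 0.246301 m².
Resultant F = γ·h_c·A = 7.74009 × 2.83 × 0.246301 = 5.39509 kN.
I_c = πr⁴/4 = π × 0.28⁴/4 = 0.0048275 m⁴.
Centre of pressure: y_p = y_c + I_c/(y_c·A) = 2.83 + 0.0048275/(2.83 × 0.246301) = 2.83 + 0.0069258 = 2.83693 m along the plane.
The resultant acts 0.28 + 0.0069258 = 0.286926 m (along the plate) below the hinge at the top edge, so the moment about the hinge is M = F × 0.286926 = 5.39509 × 0.286926 = 1.54799 kN·m.

M ≈ 1.55 kN·m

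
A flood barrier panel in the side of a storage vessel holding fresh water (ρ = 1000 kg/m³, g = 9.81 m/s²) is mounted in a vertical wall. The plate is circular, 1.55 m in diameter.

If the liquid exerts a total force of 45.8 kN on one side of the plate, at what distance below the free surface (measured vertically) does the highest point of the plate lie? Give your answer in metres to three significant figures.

γ = ρg = 1000 × 9.81 = 9810 N/m³ = 9.81 kN/m³.
A = π(0.775)² = 1.88692 m².
From F = γ·h_c·A, the centroid depth is h_c = 45.8/(9.81 × 1.88692) = 2.47425 m.
The centroid is at the centre, 0.775 m below the top of the plate, so the highest point sits at h_top = 2.47425 − 0.775 = 1.69925 m below the surface.

d_top ≈ 1.70 m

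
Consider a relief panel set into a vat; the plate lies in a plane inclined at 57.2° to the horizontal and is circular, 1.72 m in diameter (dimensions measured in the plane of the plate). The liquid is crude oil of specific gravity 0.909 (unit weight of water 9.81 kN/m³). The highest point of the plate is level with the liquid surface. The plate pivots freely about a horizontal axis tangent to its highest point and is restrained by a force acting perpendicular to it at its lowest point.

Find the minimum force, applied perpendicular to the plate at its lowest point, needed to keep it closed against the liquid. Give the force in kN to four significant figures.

P ≈ 9.361 kN

γ = 0.909 × 9.81 = 8.91729 kN/m³.
Let θ = 57.2° be the plate's angle to the horizontal; measure y along the incline from where the plane meets the free surface. Vertical depth h = y·sinθ with sinθ = 0.840567.
The centroid is at the centre, 0.86 m below the top of the plate, so y_c = 0.86 m and h_c = 0.86 × 0.840567 = 0.722888 m.
A = π(0.86)² = 2.32352 m².
Resultant F = γ·h_c·A = 8.91729 × 0.722888 × 2.32352 = 14.9779 kN.
I_c = πr⁴/4 = π × 0.86⁴/4 = 0.429619 m⁴.
Centre of pressure: y_p = y_c + I_c/(y_c·A) = 0.86 + 0.429619/(0.86 × 2.32352) = 0.86 + 0.215 = 1.075 m along the plane.
The resultant acts 0.86 + 0.215 = 1.075 m (along the plate) below the hinge at the top edge, so the moment about the hinge is M = F × 1.075 = 14.9779 × 1.075 = 16.1012 kN·m.
A normal force at the bottom, 1.72 m from the hinge, must supply this moment: P = 16.1012/1.72 = 9.36116 kN.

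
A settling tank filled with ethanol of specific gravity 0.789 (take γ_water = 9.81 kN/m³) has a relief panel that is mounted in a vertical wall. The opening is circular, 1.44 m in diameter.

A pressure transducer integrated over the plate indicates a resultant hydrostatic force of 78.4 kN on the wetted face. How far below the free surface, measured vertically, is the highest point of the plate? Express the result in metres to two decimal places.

d_top ≈ 5.50 m

γ = 0.789 × 9.81 = 7.74009 kN/m³.
A = π(0.72)² = 1.6286 m².
From F = γ·h_c·A, the centroid depth is h_c = 78.4/(7.74009 × 1.6286) = 6.2195 m.
The centroid is at the centre, 0.72 m below the top of the plate, so the highest point sits at h_top = 6.2195 − 0.72 = 5.4995 m below the surface.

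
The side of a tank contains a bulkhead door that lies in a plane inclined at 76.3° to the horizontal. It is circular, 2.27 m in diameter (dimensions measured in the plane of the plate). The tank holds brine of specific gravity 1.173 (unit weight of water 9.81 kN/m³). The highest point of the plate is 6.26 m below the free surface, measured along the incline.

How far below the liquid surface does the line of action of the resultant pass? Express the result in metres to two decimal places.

γ = 1.173 × 9.81 = 11.50713 kN/m³.
Let θ = 76.3° be the plate's angle to the horizontal; measure y along the incline from where the plane meets the free surface. Vertical depth h = y·sinθ with sinθ = 0.971549.
The centroid is at the centre, 1.135 m below the top of the plate, so y_c = 6.26 + 1.135 = 7.395 m and h_c = 7.395 × 0.971549 = 7.1846 m.
A = π(1.135)² = 4.04708 m².
Resultant F = γ·h_c·A = 11.50713 × 7.1846 × 4.04708 = 334.589 kN.
I_c = πr⁴/4 = π × 1.135⁴/4 = 1.30339 m⁴.
Centre of pressure: y_p = y_c + I_c/(y_c·A) = 7.395 + 1.30339/(7.395 × 4.04708) = 7.395 + 0.0435506 = 7.43855 m along the plane.
Vertically, h_p = y_p·sinθ = 7.43855 × 0.971549 = 7.22692 m.

h_p = 7.23 m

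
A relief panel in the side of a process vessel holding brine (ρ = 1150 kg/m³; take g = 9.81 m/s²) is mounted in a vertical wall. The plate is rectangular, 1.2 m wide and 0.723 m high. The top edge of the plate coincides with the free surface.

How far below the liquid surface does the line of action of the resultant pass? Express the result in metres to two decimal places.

h_p = 0.48 m

γ = ρg = 1150 × 9.81 / 1000 = 11.2815 kN/m³.
The centroid lies 0.723/2 = 0.3615 m below the top edge, so the centroid depth is h_c = 0.3615 m.
A = 1.2 × 0.723 = 0.8676 m².
Resultant F = γ·h_c·A = 11.2815 × 0.3615 × 0.8676 = 3.5383 kN.
I_c = b·h³/12 = 1.2 × 0.723³/12 = 0.0377933 m⁴.
Centre of pressure: y_p = y_c + I_c/(y_c·A) = 0.3615 + 0.0377933/(0.3615 × 0.8676) = 0.3615 + 0.1205 = 0.482 m along the plane.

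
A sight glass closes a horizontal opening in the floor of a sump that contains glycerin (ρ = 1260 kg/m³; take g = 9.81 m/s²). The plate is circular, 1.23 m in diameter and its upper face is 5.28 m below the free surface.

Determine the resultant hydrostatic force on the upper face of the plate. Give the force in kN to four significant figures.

γ = ρg = 1260 × 9.81 / 1000 = 12.3606 kN/m³.
The plate is horizontal, so pressure is uniform at p = γ·h = 12.3606 × 5.28 = 65.264 kN/m².
A = π(0.615)² = 1.18823 m².
F = p·A = 65.264 × 1.18823 = 77.5486 kN.

F ≈ 77.55 kN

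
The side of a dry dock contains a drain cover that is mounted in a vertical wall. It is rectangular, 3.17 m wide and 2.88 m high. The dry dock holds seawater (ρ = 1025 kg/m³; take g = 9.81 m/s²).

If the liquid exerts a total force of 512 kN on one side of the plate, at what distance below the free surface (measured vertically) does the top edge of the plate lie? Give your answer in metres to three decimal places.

γ = ρg = 1025 × 9.81 / 1000 = 10.05525 kN/m³.
A = 3.17 × 2.88 = 9.1296 m².
From F = γ·h_c·A, the centroid depth is h_c = 512/(10.05525 × 9.1296) = 5.57732 m.
The centroid lies 2.88/2 = 1.44 m below the top edge, so the top edge sits at h_top = 5.57732 − 1.44 = 4.13732 m below the surface.

d_top ≈ 4.137 m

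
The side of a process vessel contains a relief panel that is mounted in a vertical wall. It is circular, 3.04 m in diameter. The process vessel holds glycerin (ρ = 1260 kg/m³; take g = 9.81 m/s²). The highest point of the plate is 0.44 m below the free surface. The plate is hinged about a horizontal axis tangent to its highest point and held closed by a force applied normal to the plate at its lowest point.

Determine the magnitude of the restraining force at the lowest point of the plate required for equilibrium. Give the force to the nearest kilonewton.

P ≈ 105 kN

γ = ρg = 1260 × 9.81 / 1000 = 12.3606 kN/m³.
The centroid is at the centre, 1.52 m below the top of the plate, so the centroid depth is h_c = 0.44 + 1.52 = 1.96 m.
A = π(1.52)² = 7.25834 m².
Resultant F = γ·h_c·A = 12.3606 × 1.96 × 7.25834 = 175.846 kN.
I_c = πr⁴/4 = π × 1.52⁴/4 = 4.19241 m⁴.
Centre of pressure: y_p = y_c + I_c/(y_c·A) = 1.96 + 4.19241/(1.96 × 7.25834) = 1.96 + 0.294693 = 2.25469 m along the plane.
The resultant acts 1.52 + 0.294693 = 1.81469 m (along the plate) below the hinge at the top edge, so the moment about the hinge is M = F × 1.81469 = 175.846 × 1.81469 = 319.106 kN·m.
A normal force at the bottom, 3.04 m from the hinge, must supply this moment: P = 319.106/3.04 = 104.969 kN.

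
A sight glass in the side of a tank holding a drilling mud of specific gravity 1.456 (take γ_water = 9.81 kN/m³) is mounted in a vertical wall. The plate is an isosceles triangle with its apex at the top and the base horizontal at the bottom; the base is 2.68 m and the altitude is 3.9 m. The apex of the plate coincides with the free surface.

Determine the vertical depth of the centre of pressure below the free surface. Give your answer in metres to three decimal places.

γ = 1.456 × 9.81 = 14.28336 kN/m³.
With the apex up, the centroid sits 2h/3 = 2 × 3.9/3 = 2.6 m below the apex, so the centroid depth is h_c = 2.6 m.
A = ½ × 2.68 × 3.9 = 5.226 m².
Resultant F = γ·h_c·A = 14.28336 × 2.6 × 5.226 = 194.077 kN.
I_c = b·h³/36 = 2.68 × 3.9³/36 = 4.41597 m⁴.
Centre of pressure: y_p = y_c + I_c/(y_c·A) = 2.6 + 4.41597/(2.6 × 5.226) = 2.6 + 0.325 = 2.925 m along the plane.

h_p = 2.925 m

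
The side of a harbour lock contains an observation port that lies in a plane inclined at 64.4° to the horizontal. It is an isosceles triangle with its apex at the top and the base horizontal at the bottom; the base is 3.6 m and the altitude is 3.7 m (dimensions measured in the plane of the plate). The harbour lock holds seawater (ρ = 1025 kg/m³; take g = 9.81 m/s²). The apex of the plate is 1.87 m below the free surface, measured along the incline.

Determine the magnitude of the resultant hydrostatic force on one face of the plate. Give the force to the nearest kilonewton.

γ = ρg = 1025 × 9.81 / 1000 = 10.05525 kN/m³.
Let θ = 64.4° be the plate's angle to the horizontal; measure y along the incline from where the plane meets the free surface. Vertical depth h = y·sinθ with sinθ = 0.901833.
With the apex up, the centroid sits 2h/3 = 2 × 3.7/3 = 2.46667 m below the apex, so y_c = 1.87 + 2.46667 = 4.33667 m and h_c = 4.33667 × 0.901833 = 3.91095 m.
A = ½ × 3.6 × 3.7 = 6.66 m².
Resultant F = γ·h_c·A = 10.05525 × 3.91095 × 6.66 = 261.908 kN.

F ≈ 262 kN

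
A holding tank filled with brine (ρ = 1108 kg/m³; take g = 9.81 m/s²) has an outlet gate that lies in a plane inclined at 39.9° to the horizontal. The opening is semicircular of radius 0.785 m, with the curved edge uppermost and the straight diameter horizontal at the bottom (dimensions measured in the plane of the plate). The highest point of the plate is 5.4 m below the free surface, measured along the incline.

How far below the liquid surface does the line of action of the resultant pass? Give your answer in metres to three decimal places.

γ = ρg = 1108 × 9.81 / 1000 = 10.86948 kN/m³.
Let θ = 39.9° be the plate's angle to the horizontal; measure y along the incline from where the plane meets the free surface. Vertical depth h = y·sinθ with sinθ = 0.641450.
The centroid lies 4r/(3π) = 0.333164 m above the diameter, so r − 4r/(3π) = 0.785 − 0.333164 = 0.451836 m below the topmost point, so y_c = 5.4 + 0.451836 = 5.85184 m and h_c = 5.85184 × 0.641450 = 3.75366 m.
A = πr²/2 = π × 0.785²/2 = 0.967964 m².
Resultant F = γ·h_c·A = 10.86948 × 3.75366 × 0.967964 = 39.4933 kN.
I_c = (π/8 − 8/(9π))·r⁴ = 0.109757 × 0.785⁴ = 0.0416784 m⁴.
Centre of pressure: y_p = y_c + I_c/(y_c·A) = 5.85184 + 0.0416784/(5.85184 × 0.967964) = 5.85184 + 0.00735799 = 5.8592 m along the plane.
Vertically, h_p = y_p·sinθ = 5.8592 × 0.641450 = 3.75838 m.

h_p = 3.758 m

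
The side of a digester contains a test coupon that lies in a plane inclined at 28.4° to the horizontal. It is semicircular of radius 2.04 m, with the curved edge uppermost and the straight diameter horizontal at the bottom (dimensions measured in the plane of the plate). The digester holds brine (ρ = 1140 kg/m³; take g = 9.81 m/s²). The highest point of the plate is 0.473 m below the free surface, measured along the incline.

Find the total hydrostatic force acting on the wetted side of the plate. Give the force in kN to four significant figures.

γ = ρg = 1140 × 9.81 / 1000 = 11.1834 kN/m³.
Let θ = 28.4° be the plate's angle to the horizontal; measure y along the incline from where the plane meets the free surface. Vertical depth h = y·sinθ with sinθ = 0.475624.
The centroid lies 4r/(3π) = 0.865803 m above the diameter, so r − 4r/(3π) = 2.04 − 0.865803 = 1.1742 m below the topmost point, so y_c = 0.473 + 1.1742 = 1.6472 m and h_c = 1.6472 × 0.475624 = 0.783448 m.
A = πr²/2 = π × 2.04²/2 = 6.53703 m².
Resultant F = γ·h_c·A = 11.1834 × 0.783448 × 6.53703 = 57.2749 kN.

F ≈ 57.27 kN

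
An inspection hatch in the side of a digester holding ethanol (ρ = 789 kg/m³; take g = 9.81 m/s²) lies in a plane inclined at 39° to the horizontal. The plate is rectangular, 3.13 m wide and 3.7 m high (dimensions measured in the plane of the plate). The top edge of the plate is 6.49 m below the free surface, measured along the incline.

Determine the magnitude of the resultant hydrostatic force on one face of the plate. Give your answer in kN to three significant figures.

F ≈ 470 kN

γ = ρg = 789 × 9.81 / 1000 = 7.74009 kN/m³.
Let θ = 39° be the plate's angle to the horizontal; measure y along the incline from where the plane meets the free surface. Vertical depth h = y·sinθ with sinθ = 0.629320.
The centroid lies 3.7/2 = 1.85 m below the top edge, so y_c = 6.49 + 1.85 = 8.34 m and h_c = 8.34 × 0.629320 = 5.24853 m.
A = 3.13 × 3.7 = 11.581 m².
Resultant F = γ·h_c·A = 7.74009 × 5.24853 × 11.581 = 470.468 kN.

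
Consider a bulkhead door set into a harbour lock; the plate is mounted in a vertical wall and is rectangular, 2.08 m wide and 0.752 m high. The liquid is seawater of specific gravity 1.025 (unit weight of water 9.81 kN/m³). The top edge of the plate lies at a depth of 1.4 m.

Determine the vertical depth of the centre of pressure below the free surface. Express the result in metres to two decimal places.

γ = 1.025 × 9.81 = 10.05525 kN/m³.
The centroid lies 0.752/2 = 0.376 m below the top edge, so the centroid depth is h_c = 1.4 + 0.376 = 1.776 m.
A = 2.08 × 0.752 = 1.56416 m².
Resultant F = γ·h_c·A = 10.05525 × 1.776 × 1.56416 = 27.933 kN.
I_c = b·h³/12 = 2.08 × 0.752³/12 = 0.0737116 m⁴.
Centre of pressure: y_p = y_c + I_c/(y_c·A) = 1.776 + 0.0737116/(1.776 × 1.56416) = 1.776 + 0.0265345 = 1.80253 m along the plane.

h_p = 1.80 m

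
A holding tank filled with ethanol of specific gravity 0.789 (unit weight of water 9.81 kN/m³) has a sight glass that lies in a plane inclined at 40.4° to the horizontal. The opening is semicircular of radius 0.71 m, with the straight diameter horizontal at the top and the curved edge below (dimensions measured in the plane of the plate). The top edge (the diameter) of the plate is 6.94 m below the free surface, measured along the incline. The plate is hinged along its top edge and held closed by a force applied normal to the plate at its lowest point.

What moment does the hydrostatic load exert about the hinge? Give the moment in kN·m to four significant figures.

γ = 0.789 × 9.81 = 7.74009 kN/m³.
Let θ = 40.4° be the plate's angle to the horizontal; measure y along the incline from where the plane meets the free surface. Vertical depth h = y·sinθ with sinθ = 0.648120.
The centroid of a semicircle lies 4r/(3π) = 0.301333 m from the diameter, here below the top edge, so y_c = 6.94 + 0.301333 = 7.24133 m and h_c = 7.24133 × 0.648120 = 4.69325 m.
A = πr²/2 = π × 0.71²/2 = 0.791838 m².
Resultant F = γ·h_c·A = 7.74009 × 4.69325 × 0.791838 = 28.7644 kN.
I_c = (π/8 − 8/(9π))·r⁴ = 0.109757 × 0.71⁴ = 0.0278911 m⁴.
Centre of pressure: y_p = y_c + I_c/(y_c·A) = 7.24133 + 0.0278911/(7.24133 × 0.791838) = 7.24133 + 0.00486419 = 7.24619 m along the plane.
The resultant acts 0.301333 + 0.00486419 = 0.306197 m (along the plate) below the hinge at the top edge, so the moment about the hinge is M = F × 0.306197 = 28.7644 × 0.306197 = 8.80757 kN·m.

M ≈ 8.808 kN·m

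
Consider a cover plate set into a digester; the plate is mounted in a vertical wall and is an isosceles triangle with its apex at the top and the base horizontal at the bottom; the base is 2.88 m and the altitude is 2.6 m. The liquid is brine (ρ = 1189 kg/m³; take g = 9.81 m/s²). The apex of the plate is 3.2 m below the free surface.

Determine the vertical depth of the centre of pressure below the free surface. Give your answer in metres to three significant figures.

γ = ρg = 1189 × 9.81 / 1000 = 11.66409 kN/m³.
With the apex up, the centroid sits 2h/3 = 2 × 2.6/3 = 1.73333 m below the apex, so the centroid depth is h_c = 3.2 + 1.73333 = 4.93333 m.
A = ½ × 2.88 × 2.6 = 3.744 m².
Resultant F = γ·h_c·A = 11.66409 × 4.93333 × 3.744 = 215.44 kN.
I_c = b·h³/36 = 2.88 × 2.6³/36 = 1.40608 m⁴.
Centre of pressure: y_p = y_c + I_c/(y_c·A) = 4.93333 + 1.40608/(4.93333 × 3.744) = 4.93333 + 0.0761262 = 5.00946 m along the plane.

h_p = 5.01 m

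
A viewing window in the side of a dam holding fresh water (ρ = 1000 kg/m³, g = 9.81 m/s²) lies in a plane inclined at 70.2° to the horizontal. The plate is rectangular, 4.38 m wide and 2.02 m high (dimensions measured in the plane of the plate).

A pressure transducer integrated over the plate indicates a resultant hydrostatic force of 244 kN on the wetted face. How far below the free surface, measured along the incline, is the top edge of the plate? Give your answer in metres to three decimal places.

γ = ρg = 1000 × 9.81 = 9810 N/m³ = 9.81 kN/m³.
A = 4.38 × 2.02 = 8.8476 m².
From F = γ·h_c·A, the centroid depth is h_c = 244/(9.81 × 8.8476) = 2.81122 m.
Let θ = 70.2° be the plate's angle to the horizontal; measure y along the incline from where the plane meets the free surface. Vertical depth h = y·sinθ with sinθ = 0.940881.
Along the incline, y_c = h_c/sinθ = 2.81122/0.940881 = 2.98786 m.
The centroid lies 2.02/2 = 1.01 m below the top edge, so the top edge sits at y_top = 2.98786 − 1.01 = 1.97786 m along the incline.

y_top ≈ 1.978 m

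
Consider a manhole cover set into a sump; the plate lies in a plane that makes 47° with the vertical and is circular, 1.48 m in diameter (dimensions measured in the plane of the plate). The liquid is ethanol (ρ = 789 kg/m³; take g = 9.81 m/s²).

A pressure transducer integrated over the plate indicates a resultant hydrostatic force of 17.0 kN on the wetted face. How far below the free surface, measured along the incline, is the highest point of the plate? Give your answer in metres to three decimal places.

y_top ≈ 1.132 m

γ = ρg = 789 × 9.81 / 1000 = 7.74009 kN/m³.
A = π(0.74)² = 1.72034 m².
From F = γ·h_c·A, the centroid depth is h_c = 17.0/(7.74009 × 1.72034) = 1.2767 m.
The plate makes 47° with the vertical, i.e. θ = 90° − 47° = 43° to the horizontal. Measuring y along the incline from the free-surface line, vertical depth h = y·sinθ with sinθ = 0.681998.
Along the incline, y_c = h_c/sinθ = 1.2767/0.681998 = 1.872 m.
The centroid is at the centre, 0.74 m below the top of the plate, so the highest point sits at y_top = 1.872 − 0.74 = 1.132 m along the incline.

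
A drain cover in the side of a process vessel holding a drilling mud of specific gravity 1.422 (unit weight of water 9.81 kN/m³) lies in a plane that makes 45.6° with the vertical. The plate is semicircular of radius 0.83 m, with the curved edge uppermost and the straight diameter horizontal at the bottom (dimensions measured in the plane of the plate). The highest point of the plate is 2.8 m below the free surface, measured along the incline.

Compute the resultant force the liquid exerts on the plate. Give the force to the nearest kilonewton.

γ = 1.422 × 9.81 = 13.94982 kN/m³.
The plate makes 45.6° with the vertical, i.e. θ = 90° − 45.6° = 44.4° to the horizontal. Measuring y along the incline from the free-surface line, vertical depth h = y·sinθ with sinθ = 0.699663.
The centroid lies 4r/(3π) = 0.352263 m above the diameter, so r − 4r/(3π) = 0.83 − 0.352263 = 0.477737 m below the topmost point, so y_c = 2.8 + 0.477737 = 3.27774 m and h_c = 3.27774 × 0.699663 = 2.29331 m.
A = πr²/2 = π × 0.83²/2 = 1.08212 m².
Resultant F = γ·h_c·A = 13.94982 × 2.29331 × 1.08212 = 34.6184 kN.

F ≈ 35 kN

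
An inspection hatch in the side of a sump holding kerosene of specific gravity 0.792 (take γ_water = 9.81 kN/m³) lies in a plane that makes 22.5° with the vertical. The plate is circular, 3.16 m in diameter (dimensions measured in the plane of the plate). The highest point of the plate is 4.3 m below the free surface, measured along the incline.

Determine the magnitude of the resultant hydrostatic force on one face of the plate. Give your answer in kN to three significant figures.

F ≈ 331 kN

γ = 0.792 × 9.81 = 7.76952 kN/m³.
The plate makes 22.5° with the vertical, i.e. θ = 90° − 22.5° = 67.5° to the horizontal. Measuring y along the incline from the free-surface line, vertical depth h = y·sinθ with sinθ = 0.923880.
The centroid is at the centre, 1.58 m below the top of the plate, so y_c = 4.3 + 1.58 = 5.88 m and h_c = 5.88 × 0.923880 = 5.43241 m.
A = π(1.58)² = 7.84267 m².
Resultant F = γ·h_c·A = 7.76952 × 5.43241 × 7.84267 = 331.017 kN.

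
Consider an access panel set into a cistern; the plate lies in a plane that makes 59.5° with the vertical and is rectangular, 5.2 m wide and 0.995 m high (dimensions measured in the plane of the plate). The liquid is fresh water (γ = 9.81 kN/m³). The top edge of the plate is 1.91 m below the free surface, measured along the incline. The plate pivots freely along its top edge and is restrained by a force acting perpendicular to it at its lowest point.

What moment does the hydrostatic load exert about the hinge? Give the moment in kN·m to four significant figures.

γ = 9.81 kN/m³.
The plate makes 59.5° with the vertical, i.e. θ = 90° − 59.5° = 30.5° to the horizontal. Measuring y along the incline from the free-surface line, vertical depth h = y·sinθ with sinθ = 0.507538.
The centroid lies 0.995/2 = 0.4975 m below the top edge, so y_c = 1.91 + 0.4975 = 2.4075 m and h_c = 2.4075 × 0.507538 = 1.2219 m.
A = 5.2 × 0.995 = 5.174 m².
Resultant F = γ·h_c·A = 9.81 × 1.2219 × 5.174 = 62.0199 kN.
I_c = b·h³/12 = 5.2 × 0.995³/12 = 0.426866 m⁴.
Centre of pressure: y_p = y_c + I_c/(y_c·A) = 2.4075 + 0.426866/(2.4075 × 5.174) = 2.4075 + 0.0342688 = 2.44177 m along the plane.
The resultant acts 0.4975 + 0.0342688 = 0.531769 m (along the plate) below the hinge at the top edge, so the moment about the hinge is M = F × 0.531769 = 62.0199 × 0.531769 = 32.9803 kN·m.

M ≈ 32.98 kN·m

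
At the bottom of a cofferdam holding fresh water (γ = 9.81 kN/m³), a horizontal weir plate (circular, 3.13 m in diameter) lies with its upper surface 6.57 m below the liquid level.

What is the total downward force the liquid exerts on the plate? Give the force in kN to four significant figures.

F ≈ 495.9 kN

γ = 9.81 kN/m³.
The plate is horizontal, so pressure is uniform at p = γ·h = 9.81 × 6.57 = 64.4517 kN/m².
A = π(1.565)² = 7.69447 m².
F = p·A = 64.4517 × 7.69447 = 495.922 kN.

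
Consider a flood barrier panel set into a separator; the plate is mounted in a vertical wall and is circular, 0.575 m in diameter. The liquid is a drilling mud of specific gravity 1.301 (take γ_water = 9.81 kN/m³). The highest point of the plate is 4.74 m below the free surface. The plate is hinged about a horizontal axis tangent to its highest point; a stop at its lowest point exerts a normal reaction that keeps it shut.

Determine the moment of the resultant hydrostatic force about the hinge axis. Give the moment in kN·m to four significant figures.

γ = 1.301 × 9.81 = 12.76281 kN/m³.
The centroid is at the centre, 0.2875 m below the top of the plate, so the centroid depth is h_c = 4.74 + 0.2875 = 5.0275 m.
A = π(0.2875)² = 0.259672 m².
Resultant F = γ·h_c·A = 12.76281 × 5.0275 × 0.259672 = 16.6619 kN.
I_c = πr⁴/4 = π × 0.2875⁴/4 = 0.00536588 m⁴.
Centre of pressure: y_p = y_c + I_c/(y_c·A) = 5.0275 + 0.00536588/(5.0275 × 0.259672) = 5.0275 + 0.00411021 = 5.03161 m along the plane.
The resultant acts 0.2875 + 0.00411021 = 0.29161 m (along the plate) below the hinge at the top edge, so the moment about the hinge is M = F × 0.29161 = 16.6619 × 0.29161 = 4.85878 kN·m.

M ≈ 4.859 kN·m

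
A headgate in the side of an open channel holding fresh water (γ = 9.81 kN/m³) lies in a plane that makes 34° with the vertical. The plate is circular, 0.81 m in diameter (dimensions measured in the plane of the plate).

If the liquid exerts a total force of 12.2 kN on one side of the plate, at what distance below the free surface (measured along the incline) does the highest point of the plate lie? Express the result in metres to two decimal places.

γ = 9.81 kN/m³.
A = π(0.405)² = 0.5153 m².
From F = γ·h_c·A, the centroid depth is h_c = 12.2/(9.81 × 0.5153) = 2.41341 m.
The plate makes 34° with the vertical, i.e. θ = 90° − 34° = 56° to the horizontal. Measuring y along the incline from the free-surface line, vertical depth h = y·sinθ with sinθ = 0.829038.
Along the incline, y_c = h_c/sinθ = 2.41341/0.829038 = 2.9111 m.
The centroid is at the centre, 0.405 m below the top of the plate, so the highest point sits at y_top = 2.9111 − 0.405 = 2.5061 m along the incline.

y_top ≈ 2.51 m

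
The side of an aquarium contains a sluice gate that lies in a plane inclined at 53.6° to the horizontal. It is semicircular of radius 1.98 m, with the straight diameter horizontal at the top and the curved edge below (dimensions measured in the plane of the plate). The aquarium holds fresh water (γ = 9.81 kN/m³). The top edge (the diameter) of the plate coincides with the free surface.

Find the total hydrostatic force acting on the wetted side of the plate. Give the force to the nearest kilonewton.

F ≈ 41 kN

γ = 9.81 kN/m³.
Let θ = 53.6° be the plate's angle to the horizontal; measure y along the incline from where the plane meets the free surface. Vertical depth h = y·sinθ with sinθ = 0.804894.
The centroid of a semicircle lies 4r/(3π) = 0.840338 m from the diameter, here below the top edge, so y_c = 0.840338 m and h_c = 0.840338 × 0.804894 = 0.676383 m.
A = πr²/2 = π × 1.98²/2 = 6.15815 m².
Resultant F = γ·h_c·A = 9.81 × 0.676383 × 6.15815 = 40.8613 kN.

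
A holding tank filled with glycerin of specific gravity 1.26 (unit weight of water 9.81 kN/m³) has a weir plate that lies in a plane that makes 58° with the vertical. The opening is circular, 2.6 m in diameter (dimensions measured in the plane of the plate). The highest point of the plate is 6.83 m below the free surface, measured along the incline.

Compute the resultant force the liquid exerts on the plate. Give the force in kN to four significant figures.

F ≈ 282.7 kN

γ = 1.26 × 9.81 = 12.3606 kN/m³.
The plate makes 58° with the vertical, i.e. θ = 90° − 58° = 32° to the horizontal. Measuring y along the incline from the free-surface line, vertical depth h = y·sinθ with sinθ = 0.529919.
The centroid is at the centre, 1.3 m below the top of the plate, so y_c = 6.83 + 1.3 = 8.13 m and h_c = 8.13 × 0.529919 = 4.30824 m.
A = π(1.3)² = 5.30929 m².
Resultant F = γ·h_c·A = 12.3606 × 4.30824 × 5.30929 = 282.733 kN.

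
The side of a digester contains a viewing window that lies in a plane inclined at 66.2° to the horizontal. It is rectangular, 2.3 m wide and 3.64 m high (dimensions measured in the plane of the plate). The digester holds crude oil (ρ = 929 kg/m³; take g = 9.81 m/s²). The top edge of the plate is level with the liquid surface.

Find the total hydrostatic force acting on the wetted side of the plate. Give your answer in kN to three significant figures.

γ = ρg = 929 × 9.81 / 1000 = 9.11349 kN/m³.
Let θ = 66.2° be the plate's angle to the horizontal; measure y along the incline from where the plane meets the free surface. Vertical depth h = y·sinθ with sinθ = 0.914960.
The centroid lies 3.64/2 = 1.82 m below the top edge, so y_c = 1.82 m and h_c = 1.82 × 0.914960 = 1.66523 m.
A = 2.3 × 3.64 = 8.372 m².
Resultant F = γ·h_c·A = 9.11349 × 1.66523 × 8.372 = 127.054 kN.

F ≈ 127 kN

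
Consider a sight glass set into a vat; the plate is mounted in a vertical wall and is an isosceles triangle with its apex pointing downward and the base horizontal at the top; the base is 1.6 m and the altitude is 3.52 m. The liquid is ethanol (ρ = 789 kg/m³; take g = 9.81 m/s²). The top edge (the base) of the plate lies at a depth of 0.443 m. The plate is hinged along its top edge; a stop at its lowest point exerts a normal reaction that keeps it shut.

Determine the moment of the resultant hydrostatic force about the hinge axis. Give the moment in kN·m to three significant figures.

M ≈ 56.3 kN·m

γ = ρg = 789 × 9.81 / 1000 = 7.74009 kN/m³.
With the apex down, the centroid sits h/3 = 3.52/3 = 1.17333 m below the base (the top edge), so the centroid depth is h_c = 0.443 + 1.17333 = 1.61633 m.
A = ½ × 1.6 × 3.52 = 2.816 m².
Resultant F = γ·h_c·A = 7.74009 × 1.61633 × 2.816 = 35.2297 kN.
I_c = b·h³/36 = 1.6 × 3.52³/36 = 1.93841 m⁴.
Centre of pressure: y_p = y_c + I_c/(y_c·A) = 1.61633 + 1.93841/(1.61633 × 2.816) = 1.61633 + 0.425876 = 2.04221 m along the plane.
The resultant acts 1.17333 + 0.425876 = 1.59921 m (along the plate) below the hinge at the top edge, so the moment about the hinge is M = F × 1.59921 = 35.2297 × 1.59921 = 56.3397 kN·m.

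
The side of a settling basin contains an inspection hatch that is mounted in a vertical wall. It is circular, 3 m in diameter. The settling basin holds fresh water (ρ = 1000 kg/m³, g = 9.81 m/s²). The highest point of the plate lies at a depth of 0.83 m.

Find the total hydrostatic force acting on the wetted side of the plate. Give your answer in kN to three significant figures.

F ≈ 162 kN

γ = ρg = 1000 × 9.81 = 9810 N/m³ = 9.81 kN/m³.
The centroid is at the centre, 1.5 m below the top of the plate, so the centroid depth is h_c = 0.83 + 1.5 = 2.33 m.
A = π(1.5)² = 7.06858 m².
Resultant F = γ·h_c·A = 9.81 × 2.33 × 7.06858 = 161.569 kN.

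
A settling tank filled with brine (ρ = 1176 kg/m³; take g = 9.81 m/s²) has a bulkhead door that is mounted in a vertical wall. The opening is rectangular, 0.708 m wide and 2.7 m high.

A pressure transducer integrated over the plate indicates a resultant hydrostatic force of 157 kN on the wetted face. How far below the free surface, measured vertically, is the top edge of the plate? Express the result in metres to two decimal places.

d_top ≈ 5.77 m

γ = ρg = 1176 × 9.81 / 1000 = 11.53656 kN/m³.
A = 0.708 × 2.7 = 1.9116 m².
From F = γ·h_c·A, the centroid depth is h_c = 157/(11.53656 × 1.9116) = 7.11912 m.
The centroid lies 2.7/2 = 1.35 m below the top edge, so the top edge sits at h_top = 7.11912 − 1.35 = 5.76912 m below the surface.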